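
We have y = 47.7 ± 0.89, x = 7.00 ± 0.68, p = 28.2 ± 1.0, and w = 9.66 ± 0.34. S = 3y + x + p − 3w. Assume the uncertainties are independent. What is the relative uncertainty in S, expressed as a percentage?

Absolute uncertainties add in quadrature for a linear combination:
  (3·δy)² = 7.13;  (δx)² = 0.462;  (δp)² = 1.00;  (3·δw)² = 1.04
δS = √(9.63) = 3.10
S = 149, so δS/S = 3.10/149 = 0.0208.

2.08%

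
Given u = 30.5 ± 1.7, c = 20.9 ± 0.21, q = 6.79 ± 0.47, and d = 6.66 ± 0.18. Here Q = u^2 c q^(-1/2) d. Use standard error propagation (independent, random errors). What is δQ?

Since Q is a product/quotient, work with relative uncertainties:
  (2·δu/u)² = (2×0.0557)² = 0.0124;  (1·δc/c)² = (1×0.0100)² = 0.000101;  (−½·δq/q)² = (-0.5×0.0692)² = 0.00120;  (1·δd/d)² = (1×0.0270)² = 0.000730
δQ/Q = √(0.0145) = 0.120
Q = 49700, so δQ = 0.120 × 49700 = 5970.

5970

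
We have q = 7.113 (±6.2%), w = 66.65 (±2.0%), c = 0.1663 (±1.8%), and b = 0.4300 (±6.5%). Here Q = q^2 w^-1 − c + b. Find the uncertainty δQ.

Let p = q^2·w^-1 = 0.7591. δp/p = √((2·δq/q)² + (-1·δw/w)²) = √(0.0154 + 0.000400) = 0.126, so δp = 0.0953.
Q = p − c + b: δQ = √(δp² + δc² + δb²) = √(0.00909 + 8.96e-06 + 0.000781) = 0.0994

0.0994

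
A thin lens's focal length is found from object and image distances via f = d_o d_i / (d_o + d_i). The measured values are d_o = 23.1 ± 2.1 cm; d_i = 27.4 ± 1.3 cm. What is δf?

∂f/∂d_o = (d_i/(d_o+d_i))² = 0.294;  ∂f/∂d_i = (d_o/(d_o+d_i))² = 0.209
δf = √((∂f/∂d_o · δd_o)² + (∂f/∂d_i · δd_i)²) = √(0.382 + 0.0740) = 0.675 cm

0.675 cm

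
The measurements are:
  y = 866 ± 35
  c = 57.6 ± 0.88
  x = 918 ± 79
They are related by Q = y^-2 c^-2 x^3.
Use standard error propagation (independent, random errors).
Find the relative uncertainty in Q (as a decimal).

Relative error in a monomial: (δQ/Q)² = Σ (nᵢ · δxᵢ/xᵢ)².
  (-2·δy/y)² = (-2×0.0404)² = 0.00653;  (-2·δc/c)² = (-2×0.0153)² = 0.000934;  (3·δx/x)² = (3×0.0861)² = 0.0667
δQ/Q = √(0.0741) = 0.272

0.272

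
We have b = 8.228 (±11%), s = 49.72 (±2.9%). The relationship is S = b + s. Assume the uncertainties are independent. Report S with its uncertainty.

Absolute uncertainties add in quadrature for a linear combination:
  (δb)² = 0.819;  (δs)² = 2.08
δS = √(2.90) = 1.70
S = 57.95.

57.95 ± 1.70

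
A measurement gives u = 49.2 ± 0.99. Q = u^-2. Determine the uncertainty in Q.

1.66e-05

For a monomial Q ∝ u^-2, fractional errors add in quadrature:
  (-2·δu/u)² = (-2×0.0201)² = 0.00162
δQ/Q = √(0.00162) = 0.0402
Q = 0.000413, so δQ = 0.0402 × 0.000413 = 1.66e-05.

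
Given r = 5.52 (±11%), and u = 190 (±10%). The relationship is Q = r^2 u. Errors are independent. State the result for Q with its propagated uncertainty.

Products/powers → add relative errors in quadrature, weighted by exponent:
  (2·δr/r)² = (2×0.110)² = 0.0484;  (1·δu/u)² = (1×0.100)² = 0.0100
δQ/Q = √(0.0584) = 0.242
Q = 5790, so δQ = 0.242 × 5790 = 1400.

5790 ± 1400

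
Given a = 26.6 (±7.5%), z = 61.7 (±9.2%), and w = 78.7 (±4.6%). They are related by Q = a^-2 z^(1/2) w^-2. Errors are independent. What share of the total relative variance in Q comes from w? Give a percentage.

25.6%

(δQ/Q)² = (-2·δa/a)² + (½·δz/z)² + (-2·δw/w)²
  a term: (-2×0.0750)² = 0.0225
  z term: (0.5×0.0920)² = 0.00212
  w term: (-2×0.0460)² = 0.00846
Total = 0.0331. Share from w = 0.00846/0.0331 = 0.256.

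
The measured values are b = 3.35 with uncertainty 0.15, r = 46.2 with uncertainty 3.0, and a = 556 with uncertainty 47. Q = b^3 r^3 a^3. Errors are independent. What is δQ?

2.21e+14

Each factor contributes (exponent × relative error)² to (δQ/Q)²:
  (3·δb/b)² = (3×0.0448)² = 0.0180;  (3·δr/r)² = (3×0.0649)² = 0.0379;  (3·δa/a)² = (3×0.0845)² = 0.0643
δQ/Q = √(0.120) = 0.347
Q = 6.37e+14, so δQ = 0.347 × 6.37e+14 = 2.21e+14.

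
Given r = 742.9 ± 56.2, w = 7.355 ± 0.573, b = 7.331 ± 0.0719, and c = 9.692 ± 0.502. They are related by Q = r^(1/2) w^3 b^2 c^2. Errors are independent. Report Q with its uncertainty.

Relative error in a monomial: (δQ/Q)² = Σ (nᵢ · δxᵢ/xᵢ)².
  (½·δr/r)² = (0.5×0.0756)² = 0.00143;  (3·δw/w)² = (3×0.0779)² = 0.0546;  (2·δb/b)² = (2×0.00981)² = 0.000385;  (2·δc/c)² = (2×0.0518)² = 0.0107
δQ/Q = √(0.0672) = 0.259
Q = 5.475e+07, so δQ = 0.259 × 5.475e+07 = 1.42e+07.

(5.475 ± 1.42) × 10^7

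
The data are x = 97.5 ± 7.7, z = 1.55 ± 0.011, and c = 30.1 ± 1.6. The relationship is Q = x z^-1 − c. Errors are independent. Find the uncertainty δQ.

5.24

Let p = x·z^-1 = 62.9. δp/p = √((1·δx/x)² + (-1·δz/z)²) = √(0.00624 + 5.04e-05) = 0.0793, so δp = 4.99.
Q = p − c: δQ = √(δp² + δc²) = √(24.9 + 2.56) = 5.24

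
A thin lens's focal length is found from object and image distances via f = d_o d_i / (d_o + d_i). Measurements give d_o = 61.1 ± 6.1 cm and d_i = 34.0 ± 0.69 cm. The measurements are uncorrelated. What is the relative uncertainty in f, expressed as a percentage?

∂f/∂d_o = (d_i/(d_o+d_i))² = 0.128;  ∂f/∂d_i = (d_o/(d_o+d_i))² = 0.413
δf = √((∂f/∂d_o · δd_o)² + (∂f/∂d_i · δd_i)²) = √(0.608 + 0.0811) = 0.830 cm
f = 21.8 cm, so δf/f = 0.830/21.8 = 0.0380.

3.80%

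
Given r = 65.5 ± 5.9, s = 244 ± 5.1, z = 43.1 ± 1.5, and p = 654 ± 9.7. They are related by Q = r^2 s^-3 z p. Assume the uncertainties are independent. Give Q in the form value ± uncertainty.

8.32 ± 1.62

Each factor contributes (exponent × relative error)² to (δQ/Q)²:
  (2·δr/r)² = (2×0.0901)² = 0.0325;  (-3·δs/s)² = (-3×0.0209)² = 0.00393;  (1·δz/z)² = (1×0.0348)² = 0.00121;  (1·δp/p)² = (1×0.0148)² = 0.000220
δQ/Q = √(0.0378) = 0.194
Q = 8.32, so δQ = 0.194 × 8.32 = 1.62.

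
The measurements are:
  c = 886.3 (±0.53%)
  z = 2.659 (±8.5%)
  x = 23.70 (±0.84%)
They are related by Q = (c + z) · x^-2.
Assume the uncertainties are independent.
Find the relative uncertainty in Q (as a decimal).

Let u = c + z = 889.0. δu = √(δc² + δz²) = √(22.1 + 0.0511) = 4.70, so δu/u = 0.00529.
Q is then a monomial in u, x:
δQ/Q = √((δu/u)² + (-2·δx/x)²) = √(2.8e-05 + 0.000282) = 0.0176

0.0176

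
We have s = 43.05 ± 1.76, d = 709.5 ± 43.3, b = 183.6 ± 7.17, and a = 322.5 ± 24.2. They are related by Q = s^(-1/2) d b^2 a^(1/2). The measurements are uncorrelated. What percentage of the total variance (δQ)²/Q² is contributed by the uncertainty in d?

(δQ/Q)² = (−½·δs/s)² + (1·δd/d)² + (2·δb/b)² + (½·δa/a)²
  s term: (-0.5×0.0409)² = 0.000418
  d term: (1×0.0610)² = 0.00372
  b term: (2×0.0391)² = 0.00610
  a term: (0.5×0.0750)² = 0.00141
Total = 0.0117. Share from d = 0.00372/0.0117 = 0.320.

32.0%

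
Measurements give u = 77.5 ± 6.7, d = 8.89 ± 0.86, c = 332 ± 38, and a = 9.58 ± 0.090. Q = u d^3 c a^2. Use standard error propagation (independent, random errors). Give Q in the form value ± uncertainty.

(1.66 ± 0.538) × 10^9

Since Q is a product/quotient, work with relative uncertainties:
  (1·δu/u)² = (1×0.0865)² = 0.00747;  (3·δd/d)² = (3×0.0967)² = 0.0842;  (1·δc/c)² = (1×0.114)² = 0.0131;  (2·δa/a)² = (2×0.00939)² = 0.000353
δQ/Q = √(0.105) = 0.324
Q = 1.66e+09, so δQ = 0.324 × 1.66e+09 = 5.38e+08.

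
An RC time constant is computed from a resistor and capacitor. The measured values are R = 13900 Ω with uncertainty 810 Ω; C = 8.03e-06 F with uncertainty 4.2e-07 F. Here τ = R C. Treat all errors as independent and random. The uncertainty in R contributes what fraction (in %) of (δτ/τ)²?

(δτ/τ)² = (1·δR/R)² + (1·δC/C)²
  R term: (1×0.0583)² = 0.00340
  C term: (1×0.0523)² = 0.00274
Total = 0.00613. Share from R = 0.00340/0.00613 = 0.554.

55.4%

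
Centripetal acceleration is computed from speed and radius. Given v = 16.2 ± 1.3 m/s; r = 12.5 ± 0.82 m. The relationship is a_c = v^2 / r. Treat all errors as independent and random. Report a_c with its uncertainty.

Since a_c is a product/quotient, work with relative uncertainties:
  (2·δv/v)² = (2×0.0802)² = 0.0258;  (-1·δr/r)² = (-1×0.0656)² = 0.00430
δa_c/a_c = √(0.0301) = 0.173
a_c = 21.0 m/s^2, so δa_c = 0.173 × 21.0 = 3.64 m/s^2.

21.0 ± 3.64 m/s^2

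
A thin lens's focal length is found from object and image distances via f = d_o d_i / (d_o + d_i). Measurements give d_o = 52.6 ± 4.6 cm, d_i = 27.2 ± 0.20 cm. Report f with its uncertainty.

∂f/∂d_o = (d_i/(d_o+d_i))² = 0.116;  ∂f/∂d_i = (d_o/(d_o+d_i))² = 0.434
δf = √((∂f/∂d_o · δd_o)² + (∂f/∂d_i · δd_i)²) = √(0.286 + 0.00755) = 0.541 cm
f = 17.9 cm.

17.9 ± 0.541 cm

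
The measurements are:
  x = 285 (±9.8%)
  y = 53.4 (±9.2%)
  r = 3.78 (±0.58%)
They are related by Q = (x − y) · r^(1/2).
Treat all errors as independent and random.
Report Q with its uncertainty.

450 ± 55.2

Let u = x − y = 232. δu = √(δx² + δy²) = √(780 + 24.1) = 28.4, so δu/u = 0.122.
Q is then a monomial in u, r:
δQ/Q = √((δu/u)² + (½·δr/r)²) = √(0.0150 + 8.41e-06) = 0.122
Q = 450, so δQ = 0.122 × 450 = 55.2.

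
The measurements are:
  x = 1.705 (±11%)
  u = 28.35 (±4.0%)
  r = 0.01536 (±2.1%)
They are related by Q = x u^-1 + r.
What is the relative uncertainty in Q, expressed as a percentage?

9.33%

Let p = x·u^-1 = 0.06014. δp/p = √((1·δx/x)² + (-1·δu/u)²) = √(0.0121 + 0.00160) = 0.117, so δp = 0.00704.
Q = p + r: δQ = √(δp² + δr²) = √(4.96e-05 + 1.04e-07) = 0.00705
Q = 0.07550, so δQ/Q = 0.00705/0.07550 = 0.0933.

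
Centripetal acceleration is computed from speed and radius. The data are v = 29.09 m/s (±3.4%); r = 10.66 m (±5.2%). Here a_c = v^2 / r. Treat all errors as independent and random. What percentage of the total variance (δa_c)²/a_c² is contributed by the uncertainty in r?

(δa_c/a_c)² = (2·δv/v)² + (-1·δr/r)²
  v term: (2×0.0340)² = 0.00462
  r term: (-1×0.0520)² = 0.00270
Total = 0.00733. Share from r = 0.00270/0.00733 = 0.369.

36.9%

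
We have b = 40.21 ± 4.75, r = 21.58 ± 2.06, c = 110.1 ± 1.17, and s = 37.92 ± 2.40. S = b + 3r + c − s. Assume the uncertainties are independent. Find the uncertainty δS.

8.24

S is a linear combination, so absolute uncertainties add in quadrature:
  (δb)² = 22.6;  (3·δr)² = 38.2;  (δc)² = 1.37;  (δs)² = 5.76
δS = √(67.9) = 8.24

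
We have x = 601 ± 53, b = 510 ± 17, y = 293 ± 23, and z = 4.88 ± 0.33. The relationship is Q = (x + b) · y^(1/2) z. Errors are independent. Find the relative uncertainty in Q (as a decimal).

Let u = x + b = 1110. δu = √(δx² + δb²) = √(2810 + 289) = 55.7, so δu/u = 0.0501.
Q is then a monomial in u, y, z:
δQ/Q = √((δu/u)² + (½·δy/y)² + (1·δz/z)²) = √(0.00251 + 0.00154 + 0.00457) = 0.0929

0.0929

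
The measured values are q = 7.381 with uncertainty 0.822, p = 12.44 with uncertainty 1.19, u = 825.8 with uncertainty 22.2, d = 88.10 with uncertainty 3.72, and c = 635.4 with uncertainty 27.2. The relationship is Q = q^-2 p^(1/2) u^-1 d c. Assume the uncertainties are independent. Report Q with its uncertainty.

4.389 ± 1.04

Relative error in a monomial: (δQ/Q)² = Σ (nᵢ · δxᵢ/xᵢ)².
  (-2·δq/q)² = (-2×0.111)² = 0.0496;  (½·δp/p)² = (0.5×0.0957)² = 0.00229;  (-1·δu/u)² = (-1×0.0269)² = 0.000723;  (1·δd/d)² = (1×0.0422)² = 0.00178;  (1·δc/c)² = (1×0.0428)² = 0.00183
δQ/Q = √(0.0562) = 0.237
Q = 4.389, so δQ = 0.237 × 4.389 = 1.04.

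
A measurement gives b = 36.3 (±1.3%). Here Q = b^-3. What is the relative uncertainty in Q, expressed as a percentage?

Each factor contributes (exponent × relative error)² to (δQ/Q)²:
  (-3·δb/b)² = (-3×0.0130)² = 0.00152
δQ/Q = √(0.00152) = 0.0390

3.90%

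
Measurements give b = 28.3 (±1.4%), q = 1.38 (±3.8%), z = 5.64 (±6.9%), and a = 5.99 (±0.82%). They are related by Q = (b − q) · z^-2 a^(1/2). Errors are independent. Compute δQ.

Let u = b − q = 26.9. δu = √(δb² + δq²) = √(0.157 + 0.00275) = 0.400, so δu/u = 0.0148.
Q is then a monomial in u, z, a:
δQ/Q = √((δu/u)² + (-2·δz/z)² + (½·δa/a)²) = √(0.000220 + 0.0190 + 1.68e-05) = 0.139
Q = 2.07, so δQ = 0.139 × 2.07 = 0.288.

0.288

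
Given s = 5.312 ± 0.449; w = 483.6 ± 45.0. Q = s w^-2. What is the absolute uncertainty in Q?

Q is a product of powers, so relative uncertainties combine in quadrature:
  (1·δs/s)² = (1×0.0845)² = 0.00714;  (-2·δw/w)² = (-2×0.0931)² = 0.0346
δQ/Q = √(0.0418) = 0.204
Q = 2.271e-05, so δQ = 0.204 × 2.271e-05 = 4.64e-06.

4.64e-06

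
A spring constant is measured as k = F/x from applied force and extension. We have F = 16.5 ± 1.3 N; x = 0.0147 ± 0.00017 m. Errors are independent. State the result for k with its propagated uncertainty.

Relative error in a monomial: (δk/k)² = Σ (nᵢ · δxᵢ/xᵢ)².
  (1·δF/F)² = (1×0.0788)² = 0.00621;  (-1·δx/x)² = (-1×0.0116)² = 0.000134
δk/k = √(0.00634) = 0.0796
k = 1120 N/m, so δk = 0.0796 × 1120 = 89.4 N/m.

1120 ± 89.4 N/m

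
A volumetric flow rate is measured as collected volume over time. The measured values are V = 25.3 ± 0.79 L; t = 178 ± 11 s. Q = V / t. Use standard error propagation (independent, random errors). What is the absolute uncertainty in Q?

For a monomial Q ∝ V, t^-1, fractional errors add in quadrature:
  (1·δV/V)² = (1×0.0312)² = 0.000975;  (-1·δt/t)² = (-1×0.0618)² = 0.00382
δQ/Q = √(0.00479) = 0.0692
Q = 0.142 L/s, so δQ = 0.0692 × 0.142 = 0.00984 L/s.

0.00984 L/s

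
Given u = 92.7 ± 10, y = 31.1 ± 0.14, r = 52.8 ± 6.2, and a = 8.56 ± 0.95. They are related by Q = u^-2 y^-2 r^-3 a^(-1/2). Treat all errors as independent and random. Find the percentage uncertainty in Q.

For a monomial Q ∝ u^-2, y^-2, r^-3, a^(-1/2), fractional errors add in quadrature:
  (-2·δu/u)² = (-2×0.108)² = 0.0465;  (-2·δy/y)² = (-2×0.00450)² = 8.11e-05;  (-3·δr/r)² = (-3×0.117)² = 0.124;  (−½·δa/a)² = (-0.5×0.111)² = 0.00308
δQ/Q = √(0.174) = 0.417

41.7%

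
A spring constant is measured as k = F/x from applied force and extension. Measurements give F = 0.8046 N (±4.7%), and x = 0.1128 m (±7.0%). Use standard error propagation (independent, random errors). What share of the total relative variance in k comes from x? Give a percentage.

(δk/k)² = (1·δF/F)² + (-1·δx/x)²
  F term: (1×0.0470)² = 0.00221
  x term: (-1×0.0700)² = 0.00490
Total = 0.00711. Share from x = 0.00490/0.00711 = 0.689.

68.9%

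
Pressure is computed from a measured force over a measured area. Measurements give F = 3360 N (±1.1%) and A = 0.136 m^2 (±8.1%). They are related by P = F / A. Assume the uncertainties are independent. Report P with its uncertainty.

Products/powers → add relative errors in quadrature, weighted by exponent:
  (1·δF/F)² = (1×0.0110)² = 0.000121;  (-1·δA/A)² = (-1×0.0810)² = 0.00656
δP/P = √(0.00668) = 0.0817
P = 24700 Pa, so δP = 0.0817 × 24700 = 2020 Pa.

24700 ± 2020 Pa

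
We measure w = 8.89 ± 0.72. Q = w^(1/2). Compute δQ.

Q ∝ w^(1/2), so δQ/Q = |½| · δw/w = 0.5 × 0.0810 = 0.0405.
Q = 2.98, so δQ = 0.0405 × 2.98 = 0.121.

0.121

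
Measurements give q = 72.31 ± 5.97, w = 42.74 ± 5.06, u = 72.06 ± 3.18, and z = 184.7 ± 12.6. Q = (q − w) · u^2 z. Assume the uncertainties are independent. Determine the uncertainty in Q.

8.15e+06

Let h = q − w = 29.57. δh = √(δq² + δw²) = √(35.6 + 25.6) = 7.83, so δh/h = 0.265.
Q is then a monomial in h, u, z:
δQ/Q = √((δh/h)² + (2·δu/u)² + (1·δz/z)²) = √(0.0700 + 0.00779 + 0.00465) = 0.287
Q = 2.836e+07, so δQ = 0.287 × 2.836e+07 = 8.15e+06.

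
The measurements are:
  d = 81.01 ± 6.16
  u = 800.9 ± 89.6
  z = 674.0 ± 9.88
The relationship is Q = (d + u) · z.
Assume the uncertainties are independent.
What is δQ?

Let w = d + u = 881.9. δw = √(δd² + δu²) = √(37.9 + 8030) = 89.8, so δw/w = 0.102.
Q is then a monomial in w, z:
δQ/Q = √((δw/w)² + (1·δz/z)²) = √(0.0104 + 0.000215) = 0.103
Q = 594400, so δQ = 0.103 × 594400 = 61200.

61200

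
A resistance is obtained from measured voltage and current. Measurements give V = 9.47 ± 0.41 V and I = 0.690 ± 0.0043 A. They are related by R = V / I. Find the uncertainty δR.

Products/powers → add relative errors in quadrature, weighted by exponent:
  (1·δV/V)² = (1×0.0433)² = 0.00187;  (-1·δI/I)² = (-1×0.00623)² = 3.88e-05
δR/R = √(0.00191) = 0.0437
R = 13.7 Ω, so δR = 0.0437 × 13.7 = 0.600 Ω.

0.600 Ω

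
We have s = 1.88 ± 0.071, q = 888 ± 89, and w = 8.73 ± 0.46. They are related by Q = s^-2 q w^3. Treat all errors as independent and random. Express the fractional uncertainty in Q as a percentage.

20.2%

Products/powers → add relative errors in quadrature, weighted by exponent:
  (-2·δs/s)² = (-2×0.0378)² = 0.00571;  (1·δq/q)² = (1×0.100)² = 0.0100;  (3·δw/w)² = (3×0.0527)² = 0.0250
δQ/Q = √(0.0407) = 0.202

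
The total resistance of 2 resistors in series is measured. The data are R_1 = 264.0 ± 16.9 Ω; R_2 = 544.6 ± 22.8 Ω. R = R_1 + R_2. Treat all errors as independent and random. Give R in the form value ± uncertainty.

808.6 ± 28.4 Ω

For a sum/difference, combine absolute errors in quadrature:
  (δR_1)² = 286;  (δR_2)² = 520
δR = √(805) = 28.4 Ω
R = 808.6 Ω.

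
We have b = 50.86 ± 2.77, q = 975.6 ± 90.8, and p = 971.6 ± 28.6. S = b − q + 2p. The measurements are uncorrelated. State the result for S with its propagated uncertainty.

1018 ± 107

S is a linear combination, so absolute uncertainties add in quadrature:
  (δb)² = 7.67;  (δq)² = 8240;  (2·δp)² = 3270
δS = √(11500) = 107
S = 1018.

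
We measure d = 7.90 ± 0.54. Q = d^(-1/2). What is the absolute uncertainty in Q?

0.0122

Q is a product of powers, so relative uncertainties combine in quadrature:
  (−½·δd/d)² = (-0.5×0.0684)² = 0.00117
δQ/Q = √(0.00117) = 0.0342
Q = 0.356, so δQ = 0.0342 × 0.356 = 0.0122.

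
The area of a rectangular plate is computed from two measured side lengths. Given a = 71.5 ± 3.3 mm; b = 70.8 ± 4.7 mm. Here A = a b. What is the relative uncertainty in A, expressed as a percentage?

8.09%

Since A is a product/quotient, work with relative uncertainties:
  (1·δa/a)² = (1×0.0462)² = 0.00213;  (1·δb/b)² = (1×0.0664)² = 0.00441
δA/A = √(0.00654) = 0.0809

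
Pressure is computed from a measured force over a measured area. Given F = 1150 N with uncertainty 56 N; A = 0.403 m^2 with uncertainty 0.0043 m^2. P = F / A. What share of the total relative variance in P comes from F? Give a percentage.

95.4%

(δP/P)² = (1·δF/F)² + (-1·δA/A)²
  F term: (1×0.0487)² = 0.00237
  A term: (-1×0.0107)² = 0.000114
Total = 0.00249. Share from F = 0.00237/0.00249 = 0.954.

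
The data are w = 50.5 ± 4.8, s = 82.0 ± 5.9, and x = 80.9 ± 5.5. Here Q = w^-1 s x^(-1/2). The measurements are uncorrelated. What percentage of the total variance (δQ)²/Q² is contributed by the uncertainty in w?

58.8%

(δQ/Q)² = (-1·δw/w)² + (1·δs/s)² + (−½·δx/x)²
  w term: (-1×0.0950)² = 0.00903
  s term: (1×0.0720)² = 0.00518
  x term: (-0.5×0.0680)² = 0.00116
Total = 0.0154. Share from w = 0.00903/0.0154 = 0.588.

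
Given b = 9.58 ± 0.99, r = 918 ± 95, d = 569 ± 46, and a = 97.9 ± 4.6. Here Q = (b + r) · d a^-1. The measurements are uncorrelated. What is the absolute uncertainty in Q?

748

Let u = b + r = 928. δu = √(δb² + δr²) = √(0.980 + 9020) = 95.0, so δu/u = 0.102.
Q is then a monomial in u, d, a:
δQ/Q = √((δu/u)² + (1·δd/d)² + (-1·δa/a)²) = √(0.0105 + 0.00654 + 0.00221) = 0.139
Q = 5390, so δQ = 0.139 × 5390 = 748.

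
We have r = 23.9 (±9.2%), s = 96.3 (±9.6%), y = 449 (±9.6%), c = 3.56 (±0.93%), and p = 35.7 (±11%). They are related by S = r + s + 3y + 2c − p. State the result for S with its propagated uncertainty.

1440 ± 130

Absolute uncertainties add in quadrature for a linear combination:
  (δr)² = 4.83;  (δs)² = 85.5;  (3·δy)² = 16700;  (2·δc)² = 0.00438;  (δp)² = 15.4
δS = √(16800) = 130
S = 1440.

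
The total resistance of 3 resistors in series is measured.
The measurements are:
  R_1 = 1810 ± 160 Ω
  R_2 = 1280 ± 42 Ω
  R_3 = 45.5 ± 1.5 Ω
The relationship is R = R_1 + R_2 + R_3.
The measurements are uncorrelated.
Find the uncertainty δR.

165 Ω

Each term contributes (cᵢ δxᵢ)² to (δR)²:
  (δR_1)² = 25600;  (δR_2)² = 1760;  (δR_3)² = 2.25
δR = √(27400) = 165 Ω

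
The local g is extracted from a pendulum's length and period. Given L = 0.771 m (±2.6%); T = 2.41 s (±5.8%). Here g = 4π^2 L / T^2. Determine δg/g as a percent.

g is a product of powers, so relative uncertainties combine in quadrature:
  (1·δL/L)² = (1×0.0260)² = 0.000676;  (-2·δT/T)² = (-2×0.0580)² = 0.0135
δg/g = √(0.0141) = 0.119

11.9%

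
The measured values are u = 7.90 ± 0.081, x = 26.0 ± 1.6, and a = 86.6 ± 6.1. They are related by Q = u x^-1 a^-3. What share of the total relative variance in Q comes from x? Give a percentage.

7.80%

(δQ/Q)² = (1·δu/u)² + (-1·δx/x)² + (-3·δa/a)²
  u term: (1×0.0103)² = 0.000105
  x term: (-1×0.0615)² = 0.00379
  a term: (-3×0.0704)² = 0.0447
Total = 0.0485. Share from x = 0.00379/0.0485 = 0.0780.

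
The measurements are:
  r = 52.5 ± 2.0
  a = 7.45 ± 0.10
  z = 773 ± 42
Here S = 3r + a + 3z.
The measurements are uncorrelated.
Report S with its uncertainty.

2480 ± 126

S is a linear combination, so absolute uncertainties add in quadrature:
  (3·δr)² = 36.0;  (δa)² = 0.0100;  (3·δz)² = 15900
δS = √(15900) = 126
S = 2480.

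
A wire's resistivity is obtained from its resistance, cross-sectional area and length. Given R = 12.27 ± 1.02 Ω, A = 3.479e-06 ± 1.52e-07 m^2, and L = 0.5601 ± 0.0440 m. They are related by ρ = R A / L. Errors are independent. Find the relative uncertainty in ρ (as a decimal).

0.122

Since ρ is a product/quotient, work with relative uncertainties:
  (1·δR/R)² = (1×0.0831)² = 0.00691;  (1·δA/A)² = (1×0.0437)² = 0.00191;  (-1·δL/L)² = (-1×0.0786)² = 0.00617
δρ/ρ = √(0.0150) = 0.122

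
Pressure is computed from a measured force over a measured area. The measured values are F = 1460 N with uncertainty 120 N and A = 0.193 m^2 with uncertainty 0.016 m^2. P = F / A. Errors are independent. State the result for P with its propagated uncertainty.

7560 ± 883 Pa

Relative error in a monomial: (δP/P)² = Σ (nᵢ · δxᵢ/xᵢ)².
  (1·δF/F)² = (1×0.0822)² = 0.00676;  (-1·δA/A)² = (-1×0.0829)² = 0.00687
δP/P = √(0.0136) = 0.117
P = 7560 Pa, so δP = 0.117 × 7560 = 883 Pa.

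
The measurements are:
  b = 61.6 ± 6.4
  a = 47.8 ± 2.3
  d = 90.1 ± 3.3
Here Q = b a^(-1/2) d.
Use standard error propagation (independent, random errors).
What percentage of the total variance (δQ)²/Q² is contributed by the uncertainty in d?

(δQ/Q)² = (1·δb/b)² + (−½·δa/a)² + (1·δd/d)²
  b term: (1×0.104)² = 0.0108
  a term: (-0.5×0.0481)² = 0.000579
  d term: (1×0.0366)² = 0.00134
Total = 0.0127. Share from d = 0.00134/0.0127 = 0.106.

10.6%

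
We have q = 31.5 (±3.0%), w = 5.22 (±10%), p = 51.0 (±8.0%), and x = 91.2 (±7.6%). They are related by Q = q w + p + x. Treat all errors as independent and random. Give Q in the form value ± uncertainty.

Let h = q·w = 164. δh/h = √((1·δq/q)² + (1·δw/w)²) = √(0.000900 + 0.0100) = 0.104, so δh = 17.2.
Q = h + p + x: δQ = √(δh² + δp² + δx²) = √(295 + 16.6 + 48.0) = 19.0
Q = 307.

307 ± 19.0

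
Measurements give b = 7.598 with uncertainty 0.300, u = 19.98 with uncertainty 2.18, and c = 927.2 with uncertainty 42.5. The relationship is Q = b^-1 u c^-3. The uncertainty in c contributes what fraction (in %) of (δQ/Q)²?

(δQ/Q)² = (-1·δb/b)² + (1·δu/u)² + (-3·δc/c)²
  b term: (-1×0.0395)² = 0.00156
  u term: (1×0.109)² = 0.0119
  c term: (-3×0.0458)² = 0.0189
Total = 0.0324. Share from c = 0.0189/0.0324 = 0.584.

58.4%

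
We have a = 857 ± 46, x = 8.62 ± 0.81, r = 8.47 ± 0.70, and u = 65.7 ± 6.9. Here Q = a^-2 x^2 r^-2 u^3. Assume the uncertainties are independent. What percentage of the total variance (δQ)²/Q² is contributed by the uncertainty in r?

(δQ/Q)² = (-2·δa/a)² + (2·δx/x)² + (-2·δr/r)² + (3·δu/u)²
  a term: (-2×0.0537)² = 0.0115
  x term: (2×0.0940)² = 0.0353
  r term: (-2×0.0826)² = 0.0273
  u term: (3×0.105)² = 0.0993
Total = 0.173. Share from r = 0.0273/0.173 = 0.158.

15.8%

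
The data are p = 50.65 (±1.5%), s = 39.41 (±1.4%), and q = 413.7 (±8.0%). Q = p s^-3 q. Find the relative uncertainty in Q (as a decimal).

0.0916

Since Q is a product/quotient, work with relative uncertainties:
  (1·δp/p)² = (1×0.0150)² = 0.000225;  (-3·δs/s)² = (-3×0.0140)² = 0.00176;  (1·δq/q)² = (1×0.0800)² = 0.00640
δQ/Q = √(0.00839) = 0.0916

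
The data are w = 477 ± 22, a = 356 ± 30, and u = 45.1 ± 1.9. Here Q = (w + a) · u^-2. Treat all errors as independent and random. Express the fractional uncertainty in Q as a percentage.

9.54%

Let h = w + a = 833. δh = √(δw² + δa²) = √(484 + 900) = 37.2, so δh/h = 0.0447.
Q is then a monomial in h, u:
δQ/Q = √((δh/h)² + (-2·δu/u)²) = √(0.00199 + 0.00710) = 0.0954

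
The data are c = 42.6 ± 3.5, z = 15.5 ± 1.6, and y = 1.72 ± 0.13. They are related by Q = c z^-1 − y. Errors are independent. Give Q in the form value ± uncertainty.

1.03 ± 0.385

Let p = c·z^-1 = 2.75. δp/p = √((1·δc/c)² + (-1·δz/z)²) = √(0.00675 + 0.0107) = 0.132, so δp = 0.363.
Q = p − y: δQ = √(δp² + δy²) = √(0.131 + 0.0169) = 0.385
Q = 1.03.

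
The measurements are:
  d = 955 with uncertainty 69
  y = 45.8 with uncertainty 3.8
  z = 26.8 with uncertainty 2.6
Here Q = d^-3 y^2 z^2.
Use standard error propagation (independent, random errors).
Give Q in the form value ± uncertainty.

For a monomial Q ∝ d^-3, y^2, z^2, fractional errors add in quadrature:
  (-3·δd/d)² = (-3×0.0723)² = 0.0470;  (2·δy/y)² = (2×0.0830)² = 0.0275;  (2·δz/z)² = (2×0.0970)² = 0.0376
δQ/Q = √(0.112) = 0.335
Q = 0.00173, so δQ = 0.335 × 0.00173 = 0.000579.

0.00173 ± 0.000579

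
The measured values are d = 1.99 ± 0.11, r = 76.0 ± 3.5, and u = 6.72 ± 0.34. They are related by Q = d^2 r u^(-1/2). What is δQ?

Q is a product of powers, so relative uncertainties combine in quadrature:
  (2·δd/d)² = (2×0.0553)² = 0.0122;  (1·δr/r)² = (1×0.0461)² = 0.00212;  (−½·δu/u)² = (-0.5×0.0506)² = 0.000640
δQ/Q = √(0.0150) = 0.122
Q = 116, so δQ = 0.122 × 116 = 14.2.

14.2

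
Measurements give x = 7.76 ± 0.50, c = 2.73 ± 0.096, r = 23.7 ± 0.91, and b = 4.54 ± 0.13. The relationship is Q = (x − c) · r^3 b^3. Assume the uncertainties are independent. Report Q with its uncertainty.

(6.27 ± 1.10) × 10^6

Let u = x − c = 5.03. δu = √(δx² + δc²) = √(0.250 + 0.00922) = 0.509, so δu/u = 0.101.
Q is then a monomial in u, r, b:
δQ/Q = √((δu/u)² + (3·δr/r)² + (3·δb/b)²) = √(0.0102 + 0.0133 + 0.00738) = 0.176
Q = 6.27e+06, so δQ = 0.176 × 6.27e+06 = 1.1e+06.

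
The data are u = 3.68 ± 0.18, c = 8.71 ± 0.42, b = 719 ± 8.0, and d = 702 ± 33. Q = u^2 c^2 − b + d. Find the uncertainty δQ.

Let p = u^2·c^2 = 1030. δp/p = √((2·δu/u)² + (2·δc/c)²) = √(0.00957 + 0.00930) = 0.137, so δp = 141.
Q = p − b + d: δQ = √(δp² + δb² + δd²) = √(19900 + 64.0 + 1090) = 145

145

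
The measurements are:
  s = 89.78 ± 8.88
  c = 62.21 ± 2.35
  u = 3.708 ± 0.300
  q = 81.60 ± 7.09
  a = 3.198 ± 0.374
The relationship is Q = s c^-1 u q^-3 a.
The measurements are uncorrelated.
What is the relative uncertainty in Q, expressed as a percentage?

For a monomial Q ∝ s, c^-1, u, q^-3, a, fractional errors add in quadrature:
  (1·δs/s)² = (1×0.0989)² = 0.00978;  (-1·δc/c)² = (-1×0.0378)² = 0.00143;  (1·δu/u)² = (1×0.0809)² = 0.00655;  (-3·δq/q)² = (-3×0.0869)² = 0.0679;  (1·δa/a)² = (1×0.117)² = 0.0137
δQ/Q = √(0.0994) = 0.315

31.5%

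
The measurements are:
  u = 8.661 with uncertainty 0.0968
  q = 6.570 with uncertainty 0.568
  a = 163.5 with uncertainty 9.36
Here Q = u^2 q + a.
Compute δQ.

Let p = u^2·q = 492.8. δp/p = √((2·δu/u)² + (1·δq/q)²) = √(0.000500 + 0.00747) = 0.0893, so δp = 44.0.
Q = p + a: δQ = √(δp² + δa²) = √(1940 + 87.6) = 45.0

45.0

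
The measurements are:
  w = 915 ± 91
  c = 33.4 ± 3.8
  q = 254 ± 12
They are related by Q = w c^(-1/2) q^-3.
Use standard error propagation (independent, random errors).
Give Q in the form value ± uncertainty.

Products/powers → add relative errors in quadrature, weighted by exponent:
  (1·δw/w)² = (1×0.0995)² = 0.00989;  (−½·δc/c)² = (-0.5×0.114)² = 0.00324;  (-3·δq/q)² = (-3×0.0472)² = 0.0201
δQ/Q = √(0.0332) = 0.182
Q = 9.66e-06, so δQ = 0.182 × 9.66e-06 = 1.76e-06.

(9.66 ± 1.76) × 10^-6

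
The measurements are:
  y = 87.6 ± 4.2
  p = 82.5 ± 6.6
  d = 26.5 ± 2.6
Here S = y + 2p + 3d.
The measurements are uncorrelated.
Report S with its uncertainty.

For a sum/difference, combine absolute errors in quadrature:
  (δy)² = 17.6;  (2·δp)² = 174;  (3·δd)² = 60.8
δS = √(253) = 15.9
S = 332.

332 ± 15.9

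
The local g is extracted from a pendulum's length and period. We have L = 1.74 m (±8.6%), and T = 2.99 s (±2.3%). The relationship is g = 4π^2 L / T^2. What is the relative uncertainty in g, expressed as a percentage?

9.75%

Products/powers → add relative errors in quadrature, weighted by exponent:
  (1·δL/L)² = (1×0.0860)² = 0.00740;  (-2·δT/T)² = (-2×0.0230)² = 0.00212
δg/g = √(0.00951) = 0.0975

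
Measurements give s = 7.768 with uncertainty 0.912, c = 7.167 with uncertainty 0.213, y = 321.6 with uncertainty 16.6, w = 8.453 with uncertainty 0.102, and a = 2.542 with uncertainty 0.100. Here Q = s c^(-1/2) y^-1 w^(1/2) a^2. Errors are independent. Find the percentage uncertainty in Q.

Q is a product of powers, so relative uncertainties combine in quadrature:
  (1·δs/s)² = (1×0.117)² = 0.0138;  (−½·δc/c)² = (-0.5×0.0297)² = 0.000221;  (-1·δy/y)² = (-1×0.0516)² = 0.00266;  (½·δw/w)² = (0.5×0.0121)² = 3.64e-05;  (2·δa/a)² = (2×0.0393)² = 0.00619
δQ/Q = √(0.0229) = 0.151

15.1%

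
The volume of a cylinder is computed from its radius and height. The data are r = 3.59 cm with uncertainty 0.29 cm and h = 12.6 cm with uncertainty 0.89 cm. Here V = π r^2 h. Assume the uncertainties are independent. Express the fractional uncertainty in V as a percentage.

17.6%

V is a product of powers, so relative uncertainties combine in quadrature:
  (2·δr/r)² = (2×0.0808)² = 0.0261;  (1·δh/h)² = (1×0.0706)² = 0.00499
δV/V = √(0.0311) = 0.176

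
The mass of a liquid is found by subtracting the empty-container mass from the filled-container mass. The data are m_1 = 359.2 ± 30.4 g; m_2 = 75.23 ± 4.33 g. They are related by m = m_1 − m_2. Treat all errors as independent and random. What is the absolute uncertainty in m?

30.7 g

m is a linear combination, so absolute uncertainties add in quadrature:
  (δm_1)² = 924;  (δm_2)² = 18.7
δm = √(943) = 30.7 g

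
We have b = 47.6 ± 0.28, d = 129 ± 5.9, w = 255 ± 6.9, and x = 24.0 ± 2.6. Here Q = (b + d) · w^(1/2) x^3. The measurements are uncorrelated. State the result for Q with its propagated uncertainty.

(3.90 ± 1.27) × 10^7

Let u = b + d = 177. δu = √(δb² + δd²) = √(0.0784 + 34.8) = 5.91, so δu/u = 0.0334.
Q is then a monomial in u, w, x:
δQ/Q = √((δu/u)² + (½·δw/w)² + (3·δx/x)²) = √(0.00112 + 0.000183 + 0.106) = 0.327
Q = 3.9e+07, so δQ = 0.327 × 3.9e+07 = 1.27e+07.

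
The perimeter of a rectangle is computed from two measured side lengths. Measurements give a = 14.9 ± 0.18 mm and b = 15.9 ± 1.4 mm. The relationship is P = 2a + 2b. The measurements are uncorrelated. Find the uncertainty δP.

P is a linear combination, so absolute uncertainties add in quadrature:
  (2·δa)² = 0.130;  (2·δb)² = 7.84
δP = √(7.97) = 2.82 mm

2.82 mm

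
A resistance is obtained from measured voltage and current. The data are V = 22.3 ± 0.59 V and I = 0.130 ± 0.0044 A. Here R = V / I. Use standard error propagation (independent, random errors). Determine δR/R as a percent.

4.30%

R is a product of powers, so relative uncertainties combine in quadrature:
  (1·δV/V)² = (1×0.0265)² = 0.000700;  (-1·δI/I)² = (-1×0.0338)² = 0.00115
δR/R = √(0.00185) = 0.0430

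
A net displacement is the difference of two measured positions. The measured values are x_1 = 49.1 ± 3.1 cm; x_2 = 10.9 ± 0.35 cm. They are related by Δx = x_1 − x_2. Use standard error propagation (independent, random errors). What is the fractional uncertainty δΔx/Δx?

Sums and differences: (δΔx)² = Σ (cᵢ δxᵢ)².
  (δx_1)² = 9.61;  (δx_2)² = 0.122
δΔx = √(9.73) = 3.12 cm
Δx = 38.2 cm, so δΔx/Δx = 3.12/38.2 = 0.0817.

0.0817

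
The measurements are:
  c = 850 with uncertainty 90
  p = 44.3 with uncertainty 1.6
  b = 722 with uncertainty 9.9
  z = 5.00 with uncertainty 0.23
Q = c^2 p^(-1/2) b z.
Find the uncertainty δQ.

8.54e+07

Since Q is a product/quotient, work with relative uncertainties:
  (2·δc/c)² = (2×0.106)² = 0.0448;  (−½·δp/p)² = (-0.5×0.0361)² = 0.000326;  (1·δb/b)² = (1×0.0137)² = 0.000188;  (1·δz/z)² = (1×0.0460)² = 0.00212
δQ/Q = √(0.0475) = 0.218
Q = 3.92e+08, so δQ = 0.218 × 3.92e+08 = 8.54e+07.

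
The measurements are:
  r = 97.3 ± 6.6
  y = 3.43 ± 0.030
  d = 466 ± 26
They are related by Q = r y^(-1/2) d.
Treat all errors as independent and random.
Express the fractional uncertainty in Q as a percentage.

8.79%

For a monomial Q ∝ r, y^(-1/2), d, fractional errors add in quadrature:
  (1·δr/r)² = (1×0.0678)² = 0.00460;  (−½·δy/y)² = (-0.5×0.00875)² = 1.91e-05;  (1·δd/d)² = (1×0.0558)² = 0.00311
δQ/Q = √(0.00773) = 0.0879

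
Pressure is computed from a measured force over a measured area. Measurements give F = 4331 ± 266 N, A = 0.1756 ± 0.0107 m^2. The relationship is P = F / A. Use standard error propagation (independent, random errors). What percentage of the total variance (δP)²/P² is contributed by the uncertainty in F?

50.4%

(δP/P)² = (1·δF/F)² + (-1·δA/A)²
  F term: (1×0.0614)² = 0.00377
  A term: (-1×0.0609)² = 0.00371
Total = 0.00749. Share from F = 0.00377/0.00749 = 0.504.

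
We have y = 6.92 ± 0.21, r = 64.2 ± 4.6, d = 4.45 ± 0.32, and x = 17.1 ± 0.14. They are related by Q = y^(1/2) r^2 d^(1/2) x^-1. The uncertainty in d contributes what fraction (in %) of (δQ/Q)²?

5.84%

(δQ/Q)² = (½·δy/y)² + (2·δr/r)² + (½·δd/d)² + (-1·δx/x)²
  y term: (0.5×0.0303)² = 0.000230
  r term: (2×0.0717)² = 0.0205
  d term: (0.5×0.0719)² = 0.00129
  x term: (-1×0.00819)² = 6.7e-05
Total = 0.0221. Share from d = 0.00129/0.0221 = 0.0584.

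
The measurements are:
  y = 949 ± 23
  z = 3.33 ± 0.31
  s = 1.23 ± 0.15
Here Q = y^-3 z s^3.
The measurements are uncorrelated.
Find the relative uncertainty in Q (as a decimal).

Relative error in a monomial: (δQ/Q)² = Σ (nᵢ · δxᵢ/xᵢ)².
  (-3·δy/y)² = (-3×0.0242)² = 0.00529;  (1·δz/z)² = (1×0.0931)² = 0.00867;  (3·δs/s)² = (3×0.122)² = 0.134
δQ/Q = √(0.148) = 0.384

0.384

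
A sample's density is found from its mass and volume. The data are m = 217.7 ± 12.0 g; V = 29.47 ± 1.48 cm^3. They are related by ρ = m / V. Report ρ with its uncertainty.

For a monomial ρ ∝ m, V^-1, fractional errors add in quadrature:
  (1·δm/m)² = (1×0.0551)² = 0.00304;  (-1·δV/V)² = (-1×0.0502)² = 0.00252
δρ/ρ = √(0.00556) = 0.0746
ρ = 7.387 g/cm^3, so δρ = 0.0746 × 7.387 = 0.551 g/cm^3.

7.387 ± 0.551 g/cm^3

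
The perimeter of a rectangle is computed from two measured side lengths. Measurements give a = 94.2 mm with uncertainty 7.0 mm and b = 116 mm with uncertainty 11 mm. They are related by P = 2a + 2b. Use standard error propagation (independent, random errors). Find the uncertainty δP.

P is a linear combination, so absolute uncertainties add in quadrature:
  (2·δa)² = 196;  (2·δb)² = 484
δP = √(680) = 26.1 mm

26.1 mm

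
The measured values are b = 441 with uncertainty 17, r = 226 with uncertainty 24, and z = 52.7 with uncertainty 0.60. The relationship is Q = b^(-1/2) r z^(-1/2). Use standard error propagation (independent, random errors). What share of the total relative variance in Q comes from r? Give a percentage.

(δQ/Q)² = (−½·δb/b)² + (1·δr/r)² + (−½·δz/z)²
  b term: (-0.5×0.0385)² = 0.000372
  r term: (1×0.106)² = 0.0113
  z term: (-0.5×0.0114)² = 3.24e-05
Total = 0.0117. Share from r = 0.0113/0.0117 = 0.965.

96.5%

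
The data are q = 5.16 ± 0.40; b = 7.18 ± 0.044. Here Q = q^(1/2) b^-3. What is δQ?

Since Q is a product/quotient, work with relative uncertainties:
  (½·δq/q)² = (0.5×0.0775)² = 0.00150;  (-3·δb/b)² = (-3×0.00613)² = 0.000338
δQ/Q = √(0.00184) = 0.0429
Q = 0.00614, so δQ = 0.0429 × 0.00614 = 0.000263.

0.000263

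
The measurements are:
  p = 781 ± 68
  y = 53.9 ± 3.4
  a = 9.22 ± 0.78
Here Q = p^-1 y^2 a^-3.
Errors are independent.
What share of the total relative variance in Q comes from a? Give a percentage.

(δQ/Q)² = (-1·δp/p)² + (2·δy/y)² + (-3·δa/a)²
  p term: (-1×0.0871)² = 0.00758
  y term: (2×0.0631)² = 0.0159
  a term: (-3×0.0846)² = 0.0644
Total = 0.0879. Share from a = 0.0644/0.0879 = 0.733.

73.3%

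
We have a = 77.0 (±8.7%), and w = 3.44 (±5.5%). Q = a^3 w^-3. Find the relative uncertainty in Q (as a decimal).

For a monomial Q ∝ a^3, w^-3, fractional errors add in quadrature:
  (3·δa/a)² = (3×0.0870)² = 0.0681;  (-3·δw/w)² = (-3×0.0550)² = 0.0272
δQ/Q = √(0.0953) = 0.309

0.309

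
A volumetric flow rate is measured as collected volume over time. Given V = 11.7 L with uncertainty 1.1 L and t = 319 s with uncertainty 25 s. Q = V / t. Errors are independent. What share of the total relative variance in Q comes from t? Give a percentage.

41.0%

(δQ/Q)² = (1·δV/V)² + (-1·δt/t)²
  V term: (1×0.0940)² = 0.00884
  t term: (-1×0.0784)² = 0.00614
Total = 0.0150. Share from t = 0.00614/0.0150 = 0.410.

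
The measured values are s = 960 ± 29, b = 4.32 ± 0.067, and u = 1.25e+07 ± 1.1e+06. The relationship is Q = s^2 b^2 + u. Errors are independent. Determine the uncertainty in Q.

1.6e+06

Let p = s^2·b^2 = 1.72e+07. δp/p = √((2·δs/s)² + (2·δb/b)²) = √(0.00365 + 0.000962) = 0.0679, so δp = 1.17e+06.
Q = p + u: δQ = √(δp² + δu²) = √(1.36e+12 + 1.21e+12) = 1.6e+06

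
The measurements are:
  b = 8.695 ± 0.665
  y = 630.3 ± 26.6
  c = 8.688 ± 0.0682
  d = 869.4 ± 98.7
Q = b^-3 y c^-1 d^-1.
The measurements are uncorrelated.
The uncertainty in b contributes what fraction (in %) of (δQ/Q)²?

78.1%

(δQ/Q)² = (-3·δb/b)² + (1·δy/y)² + (-1·δc/c)² + (-1·δd/d)²
  b term: (-3×0.0765)² = 0.0526
  y term: (1×0.0422)² = 0.00178
  c term: (-1×0.00785)² = 6.16e-05
  d term: (-1×0.114)² = 0.0129
Total = 0.0674. Share from b = 0.0526/0.0674 = 0.781.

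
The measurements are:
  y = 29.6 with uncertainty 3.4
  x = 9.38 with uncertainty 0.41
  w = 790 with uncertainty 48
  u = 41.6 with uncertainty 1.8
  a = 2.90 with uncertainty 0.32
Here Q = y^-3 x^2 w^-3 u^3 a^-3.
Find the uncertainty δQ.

Each factor contributes (exponent × relative error)² to (δQ/Q)²:
  (-3·δy/y)² = (-3×0.115)² = 0.119;  (2·δx/x)² = (2×0.0437)² = 0.00764;  (-3·δw/w)² = (-3×0.0608)² = 0.0332;  (3·δu/u)² = (3×0.0433)² = 0.0169;  (-3·δa/a)² = (-3×0.110)² = 0.110
δQ/Q = √(0.286) = 0.535
Q = 2.03e-08, so δQ = 0.535 × 2.03e-08 = 1.09e-08.

1.09e-08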